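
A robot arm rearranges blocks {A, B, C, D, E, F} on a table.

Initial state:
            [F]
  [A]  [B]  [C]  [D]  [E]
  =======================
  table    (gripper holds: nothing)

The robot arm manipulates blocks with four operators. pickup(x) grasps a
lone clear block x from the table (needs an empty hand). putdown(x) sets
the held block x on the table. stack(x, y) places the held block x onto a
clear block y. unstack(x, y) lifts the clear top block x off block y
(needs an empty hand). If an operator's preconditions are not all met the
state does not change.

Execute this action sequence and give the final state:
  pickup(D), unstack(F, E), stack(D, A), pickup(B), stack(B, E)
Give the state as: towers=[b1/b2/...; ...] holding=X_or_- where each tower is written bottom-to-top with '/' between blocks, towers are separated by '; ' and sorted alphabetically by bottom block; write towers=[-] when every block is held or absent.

step 1 (pickup(D)): towers=[A; B; C/F; E] holding=D
step 2 (unstack(F, E)) [no-op]: towers=[A; B; C/F; E] holding=D
step 3 (stack(D, A)): towers=[A/D; B; C/F; E] holding=-
step 4 (pickup(B)): towers=[A/D; C/F; E] holding=B
step 5 (stack(B, E)): towers=[A/D; C/F; E/B] holding=-

towers=[A/D; C/F; E/B] holding=-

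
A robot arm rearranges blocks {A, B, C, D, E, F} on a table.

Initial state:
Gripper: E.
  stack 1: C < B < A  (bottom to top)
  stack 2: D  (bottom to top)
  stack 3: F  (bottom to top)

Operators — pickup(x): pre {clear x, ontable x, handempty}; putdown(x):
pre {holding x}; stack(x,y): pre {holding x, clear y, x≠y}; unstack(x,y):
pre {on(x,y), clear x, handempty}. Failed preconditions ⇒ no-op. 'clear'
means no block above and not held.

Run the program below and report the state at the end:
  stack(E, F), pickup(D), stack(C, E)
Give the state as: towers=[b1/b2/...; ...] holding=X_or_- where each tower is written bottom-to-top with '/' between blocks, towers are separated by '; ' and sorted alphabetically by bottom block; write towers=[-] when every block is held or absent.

step 1 (stack(E, F)): towers=[C/B/A; D; F/E] holding=-
step 2 (pickup(D)): towers=[C/B/A; F/E] holding=D
step 3 (stack(C, E)) [no-op]: towers=[C/B/A; F/E] holding=D

towers=[C/B/A; F/E] holding=D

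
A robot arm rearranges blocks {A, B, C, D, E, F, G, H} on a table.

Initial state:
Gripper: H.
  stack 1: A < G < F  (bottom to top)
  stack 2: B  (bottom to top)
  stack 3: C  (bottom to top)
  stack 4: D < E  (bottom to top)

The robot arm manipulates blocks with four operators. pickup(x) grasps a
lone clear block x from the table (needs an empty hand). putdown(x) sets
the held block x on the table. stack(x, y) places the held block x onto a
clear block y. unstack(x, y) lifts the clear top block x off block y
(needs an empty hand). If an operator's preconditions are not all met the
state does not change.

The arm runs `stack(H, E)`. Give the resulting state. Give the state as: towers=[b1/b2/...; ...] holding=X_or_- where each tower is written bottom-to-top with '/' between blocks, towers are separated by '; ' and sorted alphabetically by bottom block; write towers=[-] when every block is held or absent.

before: towers=[A/G/F; B; C; D/E] holding=H
pre[stack(H, E)]: holding(H) ok, clear(E) ok, H≠E ok
all met → apply stack(H, E)
after:  towers=[A/G/F; B; C; D/E/H] holding=-

towers=[A/G/F; B; C; D/E/H] holding=-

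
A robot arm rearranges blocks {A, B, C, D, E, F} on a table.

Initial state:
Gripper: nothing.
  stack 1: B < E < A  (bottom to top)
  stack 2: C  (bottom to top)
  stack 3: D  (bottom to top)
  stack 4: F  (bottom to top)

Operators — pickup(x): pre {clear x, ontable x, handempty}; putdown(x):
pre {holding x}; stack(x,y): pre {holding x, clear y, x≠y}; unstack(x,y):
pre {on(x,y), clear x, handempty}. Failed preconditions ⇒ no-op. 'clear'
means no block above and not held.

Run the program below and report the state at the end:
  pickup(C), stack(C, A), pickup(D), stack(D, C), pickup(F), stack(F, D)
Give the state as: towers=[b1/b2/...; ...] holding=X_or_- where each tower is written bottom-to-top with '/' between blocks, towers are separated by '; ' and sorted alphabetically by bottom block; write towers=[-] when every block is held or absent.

step 1 (pickup(C)): towers=[B/E/A; D; F] holding=C
step 2 (stack(C, A)): towers=[B/E/A/C; D; F] holding=-
step 3 (pickup(D)): towers=[B/E/A/C; F] holding=D
step 4 (stack(D, C)): towers=[B/E/A/C/D; F] holding=-
step 5 (pickup(F)): towers=[B/E/A/C/D] holding=F
step 6 (stack(F, D)): towers=[B/E/A/C/D/F] holding=-

towers=[B/E/A/C/D/F] holding=-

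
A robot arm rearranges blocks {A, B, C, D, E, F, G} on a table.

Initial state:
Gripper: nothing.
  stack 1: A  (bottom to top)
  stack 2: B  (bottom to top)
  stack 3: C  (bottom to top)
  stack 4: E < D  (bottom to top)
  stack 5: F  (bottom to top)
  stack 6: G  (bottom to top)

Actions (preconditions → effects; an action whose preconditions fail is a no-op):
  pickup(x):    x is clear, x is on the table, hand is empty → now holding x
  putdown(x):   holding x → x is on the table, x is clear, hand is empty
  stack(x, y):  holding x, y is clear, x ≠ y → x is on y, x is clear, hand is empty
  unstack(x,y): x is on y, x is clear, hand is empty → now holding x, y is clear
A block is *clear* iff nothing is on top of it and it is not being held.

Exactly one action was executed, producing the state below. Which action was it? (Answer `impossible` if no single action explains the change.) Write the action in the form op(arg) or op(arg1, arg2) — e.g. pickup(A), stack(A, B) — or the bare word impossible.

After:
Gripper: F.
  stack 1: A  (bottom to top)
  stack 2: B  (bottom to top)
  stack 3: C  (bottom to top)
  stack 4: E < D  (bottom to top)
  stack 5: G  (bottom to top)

target: towers=[A; B; C; E/D; G] holding=F
         pickup(B) → towers=[A; C; E/D; F; G] holding=B
         pickup(F) → towers=[A; B; C; E/D; G] holding=F  ← match
         pickup(G) → towers=[A; B; C; E/D; F] holding=G
     unstack(D, E) → towers=[A; B; C; E; F; G] holding=D
         pickup(A) → towers=[B; C; E/D; F; G] holding=A
         pickup(C) → towers=[A; B; E/D; F; G] holding=C

pickup(F)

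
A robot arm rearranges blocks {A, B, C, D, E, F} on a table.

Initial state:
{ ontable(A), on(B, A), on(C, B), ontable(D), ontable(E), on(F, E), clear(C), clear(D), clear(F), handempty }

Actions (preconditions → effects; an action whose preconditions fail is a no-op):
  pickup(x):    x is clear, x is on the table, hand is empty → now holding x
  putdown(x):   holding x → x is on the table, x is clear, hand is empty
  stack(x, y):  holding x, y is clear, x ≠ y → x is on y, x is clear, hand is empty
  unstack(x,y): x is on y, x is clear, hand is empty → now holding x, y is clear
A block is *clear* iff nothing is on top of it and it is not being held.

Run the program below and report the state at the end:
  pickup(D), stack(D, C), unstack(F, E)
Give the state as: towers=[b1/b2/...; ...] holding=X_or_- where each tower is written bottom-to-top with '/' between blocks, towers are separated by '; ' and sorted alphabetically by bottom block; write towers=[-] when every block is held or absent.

step 1 (pickup(D)): towers=[A/B/C; E/F] holding=D
step 2 (stack(D, C)): towers=[A/B/C/D; E/F] holding=-
step 3 (unstack(F, E)): towers=[A/B/C/D; E] holding=F

towers=[A/B/C/D; E] holding=F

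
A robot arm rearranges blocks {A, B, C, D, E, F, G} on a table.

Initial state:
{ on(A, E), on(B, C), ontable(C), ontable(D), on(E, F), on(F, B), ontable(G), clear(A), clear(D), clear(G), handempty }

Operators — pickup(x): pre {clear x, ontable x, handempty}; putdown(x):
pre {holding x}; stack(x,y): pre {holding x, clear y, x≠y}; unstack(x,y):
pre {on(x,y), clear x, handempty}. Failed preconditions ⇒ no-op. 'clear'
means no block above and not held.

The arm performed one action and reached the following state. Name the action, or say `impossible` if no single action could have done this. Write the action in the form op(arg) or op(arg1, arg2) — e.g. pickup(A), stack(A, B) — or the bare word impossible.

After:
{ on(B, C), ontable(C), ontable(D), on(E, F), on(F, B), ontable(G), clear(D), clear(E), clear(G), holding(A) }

target: towers=[C/B/F/E; D; G] holding=A
         pickup(G) → towers=[C/B/F/E/A; D] holding=G
         pickup(D) → towers=[C/B/F/E/A; G] holding=D
     unstack(A, E) → towers=[C/B/F/E; D; G] holding=A  ← match

unstack(A, E)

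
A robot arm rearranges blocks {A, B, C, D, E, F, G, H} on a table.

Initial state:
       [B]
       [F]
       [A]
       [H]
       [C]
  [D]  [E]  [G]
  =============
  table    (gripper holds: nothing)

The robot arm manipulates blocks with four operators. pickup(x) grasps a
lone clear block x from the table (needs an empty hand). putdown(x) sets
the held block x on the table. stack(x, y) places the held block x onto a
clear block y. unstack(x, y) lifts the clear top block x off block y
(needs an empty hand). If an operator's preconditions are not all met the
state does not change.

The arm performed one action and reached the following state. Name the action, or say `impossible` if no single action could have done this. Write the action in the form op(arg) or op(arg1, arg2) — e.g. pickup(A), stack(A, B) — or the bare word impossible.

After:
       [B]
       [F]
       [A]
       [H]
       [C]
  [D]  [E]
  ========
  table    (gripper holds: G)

pickup(G)

target: towers=[D; E/C/H/A/F/B] holding=G
         pickup(G) → towers=[D; E/C/H/A/F/B] holding=G  ← match
     unstack(B, F) → towers=[D; E/C/H/A/F; G] holding=B
         pickup(D) → towers=[E/C/H/A/F/B; G] holding=D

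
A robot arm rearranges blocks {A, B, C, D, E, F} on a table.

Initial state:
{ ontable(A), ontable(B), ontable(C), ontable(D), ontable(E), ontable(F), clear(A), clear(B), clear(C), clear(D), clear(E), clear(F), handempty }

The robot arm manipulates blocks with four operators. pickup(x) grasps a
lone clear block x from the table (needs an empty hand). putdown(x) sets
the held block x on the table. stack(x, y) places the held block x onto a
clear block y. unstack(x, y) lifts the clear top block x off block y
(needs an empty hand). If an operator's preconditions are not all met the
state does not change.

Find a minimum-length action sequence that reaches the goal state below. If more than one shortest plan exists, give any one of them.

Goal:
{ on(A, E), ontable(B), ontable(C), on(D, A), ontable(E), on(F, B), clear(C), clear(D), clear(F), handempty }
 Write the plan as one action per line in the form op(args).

pickup(F)
stack(F, B)
pickup(A)
stack(A, E)
pickup(D)
stack(D, A)

step 1 (pickup(F)): towers=[A; B; C; D; E] holding=F
step 2 (stack(F, B)): towers=[A; B/F; C; D; E] holding=-
step 3 (pickup(A)): towers=[B/F; C; D; E] holding=A
step 4 (stack(A, E)): towers=[B/F; C; D; E/A] holding=-
step 5 (pickup(D)): towers=[B/F; C; E/A] holding=D
step 6 (stack(D, A)): towers=[B/F; C; E/A/D] holding=-
goal check: towers=[B/F; C; E/A/D] holding=- — reached (length 6, optimal by BFS)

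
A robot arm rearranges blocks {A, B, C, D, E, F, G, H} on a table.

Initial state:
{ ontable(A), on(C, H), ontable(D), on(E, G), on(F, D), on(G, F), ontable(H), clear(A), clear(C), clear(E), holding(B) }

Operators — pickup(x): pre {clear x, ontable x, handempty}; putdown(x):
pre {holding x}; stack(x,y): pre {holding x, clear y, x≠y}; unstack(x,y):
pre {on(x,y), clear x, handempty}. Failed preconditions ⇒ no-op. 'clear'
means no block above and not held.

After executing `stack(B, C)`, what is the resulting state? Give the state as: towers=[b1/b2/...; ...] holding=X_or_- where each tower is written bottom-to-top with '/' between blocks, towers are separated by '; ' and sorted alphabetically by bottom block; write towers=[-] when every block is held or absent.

towers=[A; D/F/G/E; H/C/B] holding=-

before: towers=[A; D/F/G/E; H/C] holding=B
pre[stack(B, C)]: holding(B) yes, clear(C) yes, B≠C yes
all met → apply stack(B, C)
after:  towers=[A; D/F/G/E; H/C/B] holding=-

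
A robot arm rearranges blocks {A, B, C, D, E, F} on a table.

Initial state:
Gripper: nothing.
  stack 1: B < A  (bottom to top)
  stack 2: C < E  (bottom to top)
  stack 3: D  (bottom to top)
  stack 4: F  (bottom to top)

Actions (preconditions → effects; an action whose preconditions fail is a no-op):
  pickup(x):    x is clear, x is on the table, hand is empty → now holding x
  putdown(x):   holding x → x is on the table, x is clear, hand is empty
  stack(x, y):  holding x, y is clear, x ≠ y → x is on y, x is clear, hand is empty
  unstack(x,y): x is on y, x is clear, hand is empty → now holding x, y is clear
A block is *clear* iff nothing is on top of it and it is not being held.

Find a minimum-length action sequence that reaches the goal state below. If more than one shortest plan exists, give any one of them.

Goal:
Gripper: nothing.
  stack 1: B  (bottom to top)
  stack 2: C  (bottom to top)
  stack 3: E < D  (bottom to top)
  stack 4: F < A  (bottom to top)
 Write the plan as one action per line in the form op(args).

unstack(A, B)
stack(A, F)
unstack(E, C)
putdown(E)
pickup(D)
stack(D, E)

step 1 (unstack(A, B)): towers=[B; C/E; D; F] holding=A
step 2 (stack(A, F)): towers=[B; C/E; D; F/A] holding=-
step 3 (unstack(E, C)): towers=[B; C; D; F/A] holding=E
step 4 (putdown(E)): towers=[B; C; D; E; F/A] holding=-
step 5 (pickup(D)): towers=[B; C; E; F/A] holding=D
step 6 (stack(D, E)): towers=[B; C; E/D; F/A] holding=-
goal check: towers=[B; C; E/D; F/A] holding=- — reached (length 6, optimal by BFS)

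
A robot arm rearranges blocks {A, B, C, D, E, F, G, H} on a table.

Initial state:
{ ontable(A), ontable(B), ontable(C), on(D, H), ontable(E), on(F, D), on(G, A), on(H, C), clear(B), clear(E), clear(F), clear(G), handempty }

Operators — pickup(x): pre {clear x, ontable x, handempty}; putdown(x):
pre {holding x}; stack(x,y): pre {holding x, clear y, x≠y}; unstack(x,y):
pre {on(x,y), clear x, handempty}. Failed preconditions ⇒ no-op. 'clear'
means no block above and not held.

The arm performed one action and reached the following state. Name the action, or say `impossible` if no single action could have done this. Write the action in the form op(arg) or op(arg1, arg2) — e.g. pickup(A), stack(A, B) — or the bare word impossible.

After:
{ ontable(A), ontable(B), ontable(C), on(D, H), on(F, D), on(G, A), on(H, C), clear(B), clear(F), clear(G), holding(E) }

pickup(E)

target: towers=[A/G; B; C/H/D/F] holding=E
     unstack(G, A) → towers=[A; B; C/H/D/F; E] holding=G
         pickup(E) → towers=[A/G; B; C/H/D/F] holding=E  ← match
         pickup(B) → towers=[A/G; C/H/D/F; E] holding=B
     unstack(F, D) → towers=[A/G; B; C/H/D; E] holding=F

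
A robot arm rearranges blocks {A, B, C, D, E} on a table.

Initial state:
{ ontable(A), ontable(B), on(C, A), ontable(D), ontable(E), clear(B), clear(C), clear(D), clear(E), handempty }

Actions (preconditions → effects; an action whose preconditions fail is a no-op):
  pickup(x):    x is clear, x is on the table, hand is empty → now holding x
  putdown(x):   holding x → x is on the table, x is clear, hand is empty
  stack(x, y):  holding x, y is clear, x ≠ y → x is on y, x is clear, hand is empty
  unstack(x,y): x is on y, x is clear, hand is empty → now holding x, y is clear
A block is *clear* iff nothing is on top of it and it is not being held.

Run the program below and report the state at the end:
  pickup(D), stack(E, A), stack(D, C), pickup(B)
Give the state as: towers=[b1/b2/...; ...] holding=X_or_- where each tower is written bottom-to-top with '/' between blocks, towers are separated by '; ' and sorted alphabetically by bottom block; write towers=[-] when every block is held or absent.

step 1 (pickup(D)): towers=[A/C; B; E] holding=D
step 2 (stack(E, A)) [no-op]: towers=[A/C; B; E] holding=D
step 3 (stack(D, C)): towers=[A/C/D; B; E] holding=-
step 4 (pickup(B)): towers=[A/C/D; E] holding=B

towers=[A/C/D; E] holding=B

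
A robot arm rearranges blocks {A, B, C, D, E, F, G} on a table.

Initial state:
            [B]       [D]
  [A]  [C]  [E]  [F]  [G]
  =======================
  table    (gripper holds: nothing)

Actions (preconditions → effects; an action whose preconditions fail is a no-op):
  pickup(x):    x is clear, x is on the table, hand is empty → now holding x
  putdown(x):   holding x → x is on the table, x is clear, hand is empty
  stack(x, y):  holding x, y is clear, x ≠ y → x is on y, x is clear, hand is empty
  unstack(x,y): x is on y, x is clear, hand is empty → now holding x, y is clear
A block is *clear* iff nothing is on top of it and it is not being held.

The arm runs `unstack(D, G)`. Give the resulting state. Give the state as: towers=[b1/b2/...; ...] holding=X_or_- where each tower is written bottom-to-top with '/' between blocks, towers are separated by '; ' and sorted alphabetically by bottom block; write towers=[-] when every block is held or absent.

before: towers=[A; C; E/B; F; G/D] holding=-
pre[unstack(D, G)]: on(D,G) ✓, clear(D) ✓, handempty ✓
all met → apply unstack(D, G)
after:  towers=[A; C; E/B; F; G] holding=D

towers=[A; C; E/B; F; G] holding=D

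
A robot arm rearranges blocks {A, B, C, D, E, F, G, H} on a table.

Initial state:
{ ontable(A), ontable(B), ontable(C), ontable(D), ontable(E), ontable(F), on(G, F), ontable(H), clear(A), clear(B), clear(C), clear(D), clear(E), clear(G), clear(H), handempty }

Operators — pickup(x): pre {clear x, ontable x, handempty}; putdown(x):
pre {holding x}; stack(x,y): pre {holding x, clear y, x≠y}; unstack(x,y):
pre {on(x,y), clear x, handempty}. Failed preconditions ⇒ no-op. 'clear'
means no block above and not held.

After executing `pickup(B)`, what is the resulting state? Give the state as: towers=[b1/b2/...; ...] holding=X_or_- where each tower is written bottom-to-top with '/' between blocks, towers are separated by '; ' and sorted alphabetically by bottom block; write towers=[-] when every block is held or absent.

before: towers=[A; B; C; D; E; F/G; H] holding=-
pre[pickup(B)]: clear(B) ✓, ontable(B) ✓, handempty ✓
all met → apply pickup(B)
after:  towers=[A; C; D; E; F/G; H] holding=B

towers=[A; C; D; E; F/G; H] holding=B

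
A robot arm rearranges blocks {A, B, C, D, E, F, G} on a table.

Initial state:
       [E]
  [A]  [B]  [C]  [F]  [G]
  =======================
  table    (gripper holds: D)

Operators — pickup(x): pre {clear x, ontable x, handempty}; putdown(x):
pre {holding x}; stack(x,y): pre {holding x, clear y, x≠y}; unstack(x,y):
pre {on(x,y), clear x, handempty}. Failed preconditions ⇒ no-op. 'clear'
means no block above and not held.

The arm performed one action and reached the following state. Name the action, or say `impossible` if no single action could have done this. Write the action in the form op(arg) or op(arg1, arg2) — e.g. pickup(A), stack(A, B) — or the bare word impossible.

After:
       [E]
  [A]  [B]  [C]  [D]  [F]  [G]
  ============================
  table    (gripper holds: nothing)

putdown(D)

target: towers=[A; B/E; C; D; F; G] holding=-
        putdown(D) → towers=[A; B/E; C; D; F; G] holding=-  ← match
       stack(D, F) → towers=[A; B/E; C; F/D; G] holding=-
       stack(D, G) → towers=[A; B/E; C; F; G/D] holding=-
       stack(D, A) → towers=[A/D; B/E; C; F; G] holding=-
       stack(D, E) → towers=[A; B/E/D; C; F; G] holding=-
       stack(D, C) → towers=[A; B/E; C/D; F; G] holding=-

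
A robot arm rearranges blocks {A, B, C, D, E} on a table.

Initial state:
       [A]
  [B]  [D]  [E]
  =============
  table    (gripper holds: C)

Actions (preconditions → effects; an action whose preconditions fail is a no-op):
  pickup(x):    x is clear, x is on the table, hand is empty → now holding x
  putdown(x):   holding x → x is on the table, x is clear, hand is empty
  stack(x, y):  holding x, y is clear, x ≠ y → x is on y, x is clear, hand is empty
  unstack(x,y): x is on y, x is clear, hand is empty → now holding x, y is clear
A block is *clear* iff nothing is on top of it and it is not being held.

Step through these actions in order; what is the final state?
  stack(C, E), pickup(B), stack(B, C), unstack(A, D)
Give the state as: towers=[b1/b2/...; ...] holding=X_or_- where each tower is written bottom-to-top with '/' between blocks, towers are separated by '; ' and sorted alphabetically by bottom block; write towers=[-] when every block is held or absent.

towers=[D; E/C/B] holding=A

step 1 (stack(C, E)): towers=[B; D/A; E/C] holding=-
step 2 (pickup(B)): towers=[D/A; E/C] holding=B
step 3 (stack(B, C)): towers=[D/A; E/C/B] holding=-
step 4 (unstack(A, D)): towers=[D; E/C/B] holding=A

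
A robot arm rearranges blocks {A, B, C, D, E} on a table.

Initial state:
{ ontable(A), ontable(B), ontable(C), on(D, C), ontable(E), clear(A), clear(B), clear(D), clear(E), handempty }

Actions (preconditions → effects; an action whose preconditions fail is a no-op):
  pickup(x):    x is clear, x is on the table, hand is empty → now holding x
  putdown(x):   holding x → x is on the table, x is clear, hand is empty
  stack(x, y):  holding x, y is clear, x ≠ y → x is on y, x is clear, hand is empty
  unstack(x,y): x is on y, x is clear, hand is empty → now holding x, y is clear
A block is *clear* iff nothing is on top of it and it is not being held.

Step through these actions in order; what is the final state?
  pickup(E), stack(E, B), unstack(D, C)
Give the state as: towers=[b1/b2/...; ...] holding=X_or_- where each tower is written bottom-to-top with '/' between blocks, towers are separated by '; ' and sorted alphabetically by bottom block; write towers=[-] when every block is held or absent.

towers=[A; B/E; C] holding=D

step 1 (pickup(E)): towers=[A; B; C/D] holding=E
step 2 (stack(E, B)): towers=[A; B/E; C/D] holding=-
step 3 (unstack(D, C)): towers=[A; B/E; C] holding=D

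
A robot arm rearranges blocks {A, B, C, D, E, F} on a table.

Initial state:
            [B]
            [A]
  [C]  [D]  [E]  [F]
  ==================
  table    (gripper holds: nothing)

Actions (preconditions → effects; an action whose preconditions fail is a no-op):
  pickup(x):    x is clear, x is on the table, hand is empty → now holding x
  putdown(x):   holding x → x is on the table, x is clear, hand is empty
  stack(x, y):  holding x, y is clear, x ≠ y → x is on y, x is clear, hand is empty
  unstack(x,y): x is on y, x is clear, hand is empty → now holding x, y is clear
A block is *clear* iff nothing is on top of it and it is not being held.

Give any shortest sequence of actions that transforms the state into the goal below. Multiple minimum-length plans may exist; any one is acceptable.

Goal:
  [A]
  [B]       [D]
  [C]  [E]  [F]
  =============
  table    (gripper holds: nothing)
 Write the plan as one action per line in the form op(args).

step 1 (unstack(B, A)): towers=[C; D; E/A; F] holding=B
step 2 (stack(B, C)): towers=[C/B; D; E/A; F] holding=-
step 3 (pickup(D)): towers=[C/B; E/A; F] holding=D
step 4 (stack(D, F)): towers=[C/B; E/A; F/D] holding=-
step 5 (unstack(A, E)): towers=[C/B; E; F/D] holding=A
step 6 (stack(A, B)): towers=[C/B/A; E; F/D] holding=-
goal check: towers=[C/B/A; E; F/D] holding=- — reached (length 6, optimal by BFS)

unstack(B, A)
stack(B, C)
pickup(D)
stack(D, F)
unstack(A, E)
stack(A, B)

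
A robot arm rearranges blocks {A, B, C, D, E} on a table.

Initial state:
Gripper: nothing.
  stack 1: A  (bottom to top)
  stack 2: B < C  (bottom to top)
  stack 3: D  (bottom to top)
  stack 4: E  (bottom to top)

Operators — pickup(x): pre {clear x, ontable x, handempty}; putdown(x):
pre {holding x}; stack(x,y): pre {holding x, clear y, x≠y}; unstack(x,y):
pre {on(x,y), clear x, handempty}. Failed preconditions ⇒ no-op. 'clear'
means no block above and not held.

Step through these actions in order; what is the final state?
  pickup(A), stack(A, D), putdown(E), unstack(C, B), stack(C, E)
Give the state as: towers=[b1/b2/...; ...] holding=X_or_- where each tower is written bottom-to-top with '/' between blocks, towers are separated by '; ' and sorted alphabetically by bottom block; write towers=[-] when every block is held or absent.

towers=[B; D/A; E/C] holding=-

step 1 (pickup(A)): towers=[B/C; D; E] holding=A
step 2 (stack(A, D)): towers=[B/C; D/A; E] holding=-
step 3 (putdown(E)) [no-op]: towers=[B/C; D/A; E] holding=-
step 4 (unstack(C, B)): towers=[B; D/A; E] holding=C
step 5 (stack(C, E)): towers=[B; D/A; E/C] holding=-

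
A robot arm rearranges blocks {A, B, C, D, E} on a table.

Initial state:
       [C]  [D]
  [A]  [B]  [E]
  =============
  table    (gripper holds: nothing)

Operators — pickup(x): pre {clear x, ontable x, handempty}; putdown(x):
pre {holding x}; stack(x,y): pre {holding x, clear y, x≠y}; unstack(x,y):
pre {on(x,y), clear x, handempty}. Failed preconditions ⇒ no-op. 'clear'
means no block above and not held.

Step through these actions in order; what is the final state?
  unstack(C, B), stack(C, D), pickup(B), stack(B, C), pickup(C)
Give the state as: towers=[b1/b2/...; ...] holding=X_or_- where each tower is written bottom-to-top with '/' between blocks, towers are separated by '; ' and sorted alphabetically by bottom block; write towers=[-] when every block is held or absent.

step 1 (unstack(C, B)): towers=[A; B; E/D] holding=C
step 2 (stack(C, D)): towers=[A; B; E/D/C] holding=-
step 3 (pickup(B)): towers=[A; E/D/C] holding=B
step 4 (stack(B, C)): towers=[A; E/D/C/B] holding=-
step 5 (pickup(C)) [no-op]: towers=[A; E/D/C/B] holding=-

towers=[A; E/D/C/B] holding=-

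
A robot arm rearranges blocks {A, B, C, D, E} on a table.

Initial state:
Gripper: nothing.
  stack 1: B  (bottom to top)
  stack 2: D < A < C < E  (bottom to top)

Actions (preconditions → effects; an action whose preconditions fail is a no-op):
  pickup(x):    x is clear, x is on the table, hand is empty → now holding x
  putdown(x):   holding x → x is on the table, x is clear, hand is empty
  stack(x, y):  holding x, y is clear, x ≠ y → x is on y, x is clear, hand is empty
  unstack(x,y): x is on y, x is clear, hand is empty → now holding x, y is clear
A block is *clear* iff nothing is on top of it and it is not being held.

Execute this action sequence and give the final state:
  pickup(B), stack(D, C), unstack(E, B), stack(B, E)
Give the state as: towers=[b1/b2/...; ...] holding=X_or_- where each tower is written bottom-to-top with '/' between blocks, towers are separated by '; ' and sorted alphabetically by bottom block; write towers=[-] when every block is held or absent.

step 1 (pickup(B)): towers=[D/A/C/E] holding=B
step 2 (stack(D, C)) [no-op]: towers=[D/A/C/E] holding=B
step 3 (unstack(E, B)) [no-op]: towers=[D/A/C/E] holding=B
step 4 (stack(B, E)): towers=[D/A/C/E/B] holding=-

towers=[D/A/C/E/B] holding=-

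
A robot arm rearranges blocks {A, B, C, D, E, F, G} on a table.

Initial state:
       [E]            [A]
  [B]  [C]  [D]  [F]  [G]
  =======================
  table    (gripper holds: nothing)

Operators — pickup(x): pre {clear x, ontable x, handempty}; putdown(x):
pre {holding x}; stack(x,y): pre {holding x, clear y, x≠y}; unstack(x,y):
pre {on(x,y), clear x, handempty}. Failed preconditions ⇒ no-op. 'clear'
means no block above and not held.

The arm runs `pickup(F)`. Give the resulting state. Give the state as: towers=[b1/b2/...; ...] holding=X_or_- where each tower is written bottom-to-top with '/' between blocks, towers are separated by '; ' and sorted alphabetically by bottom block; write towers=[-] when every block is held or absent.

before: towers=[B; C/E; D; F; G/A] holding=-
pre[pickup(F)]: clear(F) ok, ontable(F) ok, handempty ok
all met → apply pickup(F)
after:  towers=[B; C/E; D; G/A] holding=F

towers=[B; C/E; D; G/A] holding=F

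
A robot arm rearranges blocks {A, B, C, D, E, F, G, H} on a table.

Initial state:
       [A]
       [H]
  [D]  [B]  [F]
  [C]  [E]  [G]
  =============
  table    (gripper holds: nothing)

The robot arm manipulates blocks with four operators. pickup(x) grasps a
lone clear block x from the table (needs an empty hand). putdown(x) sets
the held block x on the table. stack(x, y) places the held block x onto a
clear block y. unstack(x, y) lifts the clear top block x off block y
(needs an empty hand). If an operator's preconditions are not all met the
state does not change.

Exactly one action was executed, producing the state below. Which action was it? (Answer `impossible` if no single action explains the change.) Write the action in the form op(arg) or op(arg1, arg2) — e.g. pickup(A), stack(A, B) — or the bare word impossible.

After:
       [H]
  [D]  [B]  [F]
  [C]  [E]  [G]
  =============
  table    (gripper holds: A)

target: towers=[C/D; E/B/H; G/F] holding=A
     unstack(A, H) → towers=[C/D; E/B/H; G/F] holding=A  ← match
     unstack(F, G) → towers=[C/D; E/B/H/A; G] holding=F
     unstack(D, C) → towers=[C; E/B/H/A; G/F] holding=D

unstack(A, H)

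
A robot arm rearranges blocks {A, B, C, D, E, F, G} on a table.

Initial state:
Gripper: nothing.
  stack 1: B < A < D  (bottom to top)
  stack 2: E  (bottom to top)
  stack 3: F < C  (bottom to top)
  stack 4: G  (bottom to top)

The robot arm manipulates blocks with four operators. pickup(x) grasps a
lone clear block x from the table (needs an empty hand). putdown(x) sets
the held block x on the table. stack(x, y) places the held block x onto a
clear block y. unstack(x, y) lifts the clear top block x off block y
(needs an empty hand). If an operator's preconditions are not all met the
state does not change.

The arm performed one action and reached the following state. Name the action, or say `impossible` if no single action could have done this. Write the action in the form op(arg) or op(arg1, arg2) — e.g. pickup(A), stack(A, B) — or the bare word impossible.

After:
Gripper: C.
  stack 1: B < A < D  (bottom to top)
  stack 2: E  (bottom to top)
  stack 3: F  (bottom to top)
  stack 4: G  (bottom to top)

unstack(C, F)

target: towers=[B/A/D; E; F; G] holding=C
         pickup(G) → towers=[B/A/D; E; F/C] holding=G
     unstack(D, A) → towers=[B/A; E; F/C; G] holding=D
         pickup(E) → towers=[B/A/D; F/C; G] holding=E
     unstack(C, F) → towers=[B/A/D; E; F; G] holding=C  ← match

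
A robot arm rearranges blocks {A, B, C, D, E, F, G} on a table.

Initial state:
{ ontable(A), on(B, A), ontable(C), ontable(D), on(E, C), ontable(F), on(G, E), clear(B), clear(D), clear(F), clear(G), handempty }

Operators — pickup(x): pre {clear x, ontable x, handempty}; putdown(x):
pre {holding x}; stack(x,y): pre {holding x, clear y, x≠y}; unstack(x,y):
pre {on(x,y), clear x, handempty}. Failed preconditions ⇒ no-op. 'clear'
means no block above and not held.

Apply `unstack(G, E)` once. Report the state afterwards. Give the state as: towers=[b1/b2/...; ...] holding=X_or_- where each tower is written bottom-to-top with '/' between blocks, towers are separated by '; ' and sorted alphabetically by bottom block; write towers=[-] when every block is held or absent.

towers=[A/B; C/E; D; F] holding=G

before: towers=[A/B; C/E/G; D; F] holding=-
pre[unstack(G, E)]: on(G,E) yes, clear(G) yes, handempty yes
all met → apply unstack(G, E)
after:  towers=[A/B; C/E; D; F] holding=G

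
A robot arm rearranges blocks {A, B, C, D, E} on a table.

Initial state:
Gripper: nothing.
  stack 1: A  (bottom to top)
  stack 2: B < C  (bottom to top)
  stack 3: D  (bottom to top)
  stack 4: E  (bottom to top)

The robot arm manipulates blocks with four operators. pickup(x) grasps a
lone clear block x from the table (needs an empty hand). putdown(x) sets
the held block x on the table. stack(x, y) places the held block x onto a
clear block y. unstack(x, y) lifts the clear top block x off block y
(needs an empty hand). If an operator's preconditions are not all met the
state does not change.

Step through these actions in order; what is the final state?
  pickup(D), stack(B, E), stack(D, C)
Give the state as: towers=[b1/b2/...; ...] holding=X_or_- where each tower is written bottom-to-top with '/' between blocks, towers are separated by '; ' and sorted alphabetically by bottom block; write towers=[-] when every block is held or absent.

step 1 (pickup(D)): towers=[A; B/C; E] holding=D
step 2 (stack(B, E)) [no-op]: towers=[A; B/C; E] holding=D
step 3 (stack(D, C)): towers=[A; B/C/D; E] holding=-

towers=[A; B/C/D; E] holding=-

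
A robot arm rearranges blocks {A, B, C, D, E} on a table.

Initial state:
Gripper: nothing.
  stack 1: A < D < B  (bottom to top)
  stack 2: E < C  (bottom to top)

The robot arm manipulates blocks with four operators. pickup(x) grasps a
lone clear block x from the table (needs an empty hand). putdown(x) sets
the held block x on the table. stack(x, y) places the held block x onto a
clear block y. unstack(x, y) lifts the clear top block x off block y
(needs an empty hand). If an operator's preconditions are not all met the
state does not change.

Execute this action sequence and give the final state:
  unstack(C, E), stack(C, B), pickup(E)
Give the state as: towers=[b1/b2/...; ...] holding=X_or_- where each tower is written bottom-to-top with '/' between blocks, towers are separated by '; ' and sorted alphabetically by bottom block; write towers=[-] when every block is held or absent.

towers=[A/D/B/C] holding=E

step 1 (unstack(C, E)): towers=[A/D/B; E] holding=C
step 2 (stack(C, B)): towers=[A/D/B/C; E] holding=-
step 3 (pickup(E)): towers=[A/D/B/C] holding=E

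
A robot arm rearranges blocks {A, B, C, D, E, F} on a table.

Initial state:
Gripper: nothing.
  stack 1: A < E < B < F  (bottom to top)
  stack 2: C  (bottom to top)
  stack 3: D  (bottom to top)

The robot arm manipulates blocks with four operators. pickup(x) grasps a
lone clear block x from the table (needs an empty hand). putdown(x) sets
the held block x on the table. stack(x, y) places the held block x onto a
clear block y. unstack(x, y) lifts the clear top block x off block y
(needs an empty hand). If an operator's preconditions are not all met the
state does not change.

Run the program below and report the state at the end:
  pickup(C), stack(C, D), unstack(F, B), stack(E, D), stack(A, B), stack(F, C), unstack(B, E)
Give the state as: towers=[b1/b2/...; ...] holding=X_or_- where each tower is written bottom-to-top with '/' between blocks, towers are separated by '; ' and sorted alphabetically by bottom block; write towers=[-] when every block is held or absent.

towers=[A/E; D/C/F] holding=B

step 1 (pickup(C)): towers=[A/E/B/F; D] holding=C
step 2 (stack(C, D)): towers=[A/E/B/F; D/C] holding=-
step 3 (unstack(F, B)): towers=[A/E/B; D/C] holding=F
step 4 (stack(E, D)) [no-op]: towers=[A/E/B; D/C] holding=F
step 5 (stack(A, B)) [no-op]: towers=[A/E/B; D/C] holding=F
step 6 (stack(F, C)): towers=[A/E/B; D/C/F] holding=-
step 7 (unstack(B, E)): towers=[A/E; D/C/F] holding=B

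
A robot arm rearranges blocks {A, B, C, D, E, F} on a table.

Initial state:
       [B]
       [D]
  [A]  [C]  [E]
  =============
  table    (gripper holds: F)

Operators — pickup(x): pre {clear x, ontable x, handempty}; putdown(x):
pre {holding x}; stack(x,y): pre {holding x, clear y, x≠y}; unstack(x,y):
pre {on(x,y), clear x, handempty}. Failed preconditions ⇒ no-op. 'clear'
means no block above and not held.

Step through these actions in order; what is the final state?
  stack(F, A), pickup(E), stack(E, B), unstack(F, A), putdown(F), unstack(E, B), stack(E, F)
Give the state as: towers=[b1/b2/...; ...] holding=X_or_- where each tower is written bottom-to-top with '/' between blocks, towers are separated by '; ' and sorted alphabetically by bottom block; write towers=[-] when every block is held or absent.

step 1 (stack(F, A)): towers=[A/F; C/D/B; E] holding=-
step 2 (pickup(E)): towers=[A/F; C/D/B] holding=E
step 3 (stack(E, B)): towers=[A/F; C/D/B/E] holding=-
step 4 (unstack(F, A)): towers=[A; C/D/B/E] holding=F
step 5 (putdown(F)): towers=[A; C/D/B/E; F] holding=-
step 6 (unstack(E, B)): towers=[A; C/D/B; F] holding=E
step 7 (stack(E, F)): towers=[A; C/D/B; F/E] holding=-

towers=[A; C/D/B; F/E] holding=-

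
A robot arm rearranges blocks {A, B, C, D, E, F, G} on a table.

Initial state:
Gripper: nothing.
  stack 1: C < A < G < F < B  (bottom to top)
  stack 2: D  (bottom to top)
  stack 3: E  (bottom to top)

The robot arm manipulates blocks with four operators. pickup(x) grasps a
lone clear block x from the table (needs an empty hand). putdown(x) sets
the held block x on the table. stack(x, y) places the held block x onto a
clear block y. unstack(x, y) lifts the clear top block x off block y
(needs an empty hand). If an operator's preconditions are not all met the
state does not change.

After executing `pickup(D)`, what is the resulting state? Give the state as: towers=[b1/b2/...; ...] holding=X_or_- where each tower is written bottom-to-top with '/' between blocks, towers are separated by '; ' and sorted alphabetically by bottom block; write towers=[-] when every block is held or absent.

towers=[C/A/G/F/B; E] holding=D

before: towers=[C/A/G/F/B; D; E] holding=-
pre[pickup(D)]: clear(D) ✓, ontable(D) ✓, handempty ✓
all met → apply pickup(D)
after:  towers=[C/A/G/F/B; E] holding=D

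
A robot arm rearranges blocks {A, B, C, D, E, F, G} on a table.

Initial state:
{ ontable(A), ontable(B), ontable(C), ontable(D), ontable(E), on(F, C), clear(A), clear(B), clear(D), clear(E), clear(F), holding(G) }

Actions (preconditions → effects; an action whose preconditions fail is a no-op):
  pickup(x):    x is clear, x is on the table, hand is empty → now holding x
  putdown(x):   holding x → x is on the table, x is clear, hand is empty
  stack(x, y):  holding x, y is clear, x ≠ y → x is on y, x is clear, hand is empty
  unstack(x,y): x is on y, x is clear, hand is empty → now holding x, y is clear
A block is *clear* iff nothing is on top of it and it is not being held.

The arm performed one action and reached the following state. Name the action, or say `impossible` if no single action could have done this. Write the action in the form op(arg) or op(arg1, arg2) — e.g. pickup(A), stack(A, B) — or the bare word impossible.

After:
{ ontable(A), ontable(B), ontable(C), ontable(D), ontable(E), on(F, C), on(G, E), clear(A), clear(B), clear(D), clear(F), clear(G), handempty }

stack(G, E)

target: towers=[A; B; C/F; D; E/G] holding=-
        putdown(G) → towers=[A; B; C/F; D; E; G] holding=-
       stack(G, B) → towers=[A; B/G; C/F; D; E] holding=-
       stack(G, F) → towers=[A; B; C/F/G; D; E] holding=-
       stack(G, D) → towers=[A; B; C/F; D/G; E] holding=-
       stack(G, A) → towers=[A/G; B; C/F; D; E] holding=-
       stack(G, E) → towers=[A; B; C/F; D; E/G] holding=-  ← match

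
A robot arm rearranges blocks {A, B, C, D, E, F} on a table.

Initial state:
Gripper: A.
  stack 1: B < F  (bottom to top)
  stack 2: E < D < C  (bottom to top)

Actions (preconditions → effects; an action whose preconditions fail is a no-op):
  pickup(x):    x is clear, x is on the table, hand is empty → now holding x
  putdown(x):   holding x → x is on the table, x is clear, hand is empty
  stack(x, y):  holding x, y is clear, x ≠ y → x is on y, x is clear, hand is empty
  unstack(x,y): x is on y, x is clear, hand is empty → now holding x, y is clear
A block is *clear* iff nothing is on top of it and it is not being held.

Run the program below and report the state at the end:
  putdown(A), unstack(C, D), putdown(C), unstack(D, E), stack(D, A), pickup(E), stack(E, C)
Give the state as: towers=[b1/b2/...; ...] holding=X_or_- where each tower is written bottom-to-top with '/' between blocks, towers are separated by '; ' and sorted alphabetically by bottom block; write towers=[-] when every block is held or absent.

step 1 (putdown(A)): towers=[A; B/F; E/D/C] holding=-
step 2 (unstack(C, D)): towers=[A; B/F; E/D] holding=C
step 3 (putdown(C)): towers=[A; B/F; C; E/D] holding=-
step 4 (unstack(D, E)): towers=[A; B/F; C; E] holding=D
step 5 (stack(D, A)): towers=[A/D; B/F; C; E] holding=-
step 6 (pickup(E)): towers=[A/D; B/F; C] holding=E
step 7 (stack(E, C)): towers=[A/D; B/F; C/E] holding=-

towers=[A/D; B/F; C/E] holding=-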